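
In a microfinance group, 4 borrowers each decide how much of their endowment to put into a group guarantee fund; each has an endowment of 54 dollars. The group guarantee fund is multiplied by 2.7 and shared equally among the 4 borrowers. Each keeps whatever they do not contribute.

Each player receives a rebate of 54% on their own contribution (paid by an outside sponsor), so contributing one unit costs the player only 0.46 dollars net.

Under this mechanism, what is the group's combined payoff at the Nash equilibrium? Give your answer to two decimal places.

699.84 dollars

With the mechanism, a contributed unit returns (2.7/4) / 0.46 = 1.4674 per unit of net cost to the contributor — now above 1 — so contributing fully is weakly dominant for every player.
So the Nash equilibrium is full contribution by all 4; the group earns 4 × (54 × 0.54 + 2.7 × 54) = 699.84.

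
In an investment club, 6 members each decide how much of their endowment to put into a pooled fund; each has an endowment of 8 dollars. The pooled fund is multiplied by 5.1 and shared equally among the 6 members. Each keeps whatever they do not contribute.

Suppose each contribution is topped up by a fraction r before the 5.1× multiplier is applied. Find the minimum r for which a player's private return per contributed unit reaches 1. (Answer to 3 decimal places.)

0.176

With matching at rate r, one contributed unit becomes (1 + r) in the pooled fund and returns 5.1 × (1 + r) / 6 to the contributor.
Setting this equal to 1: 1 + r = 6/5.1 = 1.1765.
So the minimum matching rate is r = 1.1765 − 1 = 0.176.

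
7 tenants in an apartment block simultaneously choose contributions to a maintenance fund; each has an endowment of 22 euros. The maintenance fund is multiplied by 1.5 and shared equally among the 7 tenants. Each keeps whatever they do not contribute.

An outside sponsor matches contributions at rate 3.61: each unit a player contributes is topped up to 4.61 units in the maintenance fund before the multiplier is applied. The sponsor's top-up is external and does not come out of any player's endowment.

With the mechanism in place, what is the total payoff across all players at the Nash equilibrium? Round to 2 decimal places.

154.00 euros

The effective private return is 1.5 × 4.61 / 7 = 0.9879, which is still under 1, so the mechanism doesn't change anyone's dominant strategy: zero contribution.
At the Nash equilibrium no one contributes; group total payoff = 7 × 22 = 154.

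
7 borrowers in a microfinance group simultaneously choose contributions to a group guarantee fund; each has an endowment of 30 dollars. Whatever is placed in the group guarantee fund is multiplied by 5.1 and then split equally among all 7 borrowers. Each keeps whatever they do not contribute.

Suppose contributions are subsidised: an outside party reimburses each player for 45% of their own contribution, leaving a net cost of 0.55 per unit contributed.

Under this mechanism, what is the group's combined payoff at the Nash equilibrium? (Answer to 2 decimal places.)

1165.50 dollars

The effective private return per unit is now (5.1/7) / 0.55 = 1.3247 > 1, so every player's dominant strategy flips to full contribution.
At the Nash equilibrium everyone contributes 30. Group total payoff = 7 × (30 × 0.45 + 5.1 × 30) = 1165.50.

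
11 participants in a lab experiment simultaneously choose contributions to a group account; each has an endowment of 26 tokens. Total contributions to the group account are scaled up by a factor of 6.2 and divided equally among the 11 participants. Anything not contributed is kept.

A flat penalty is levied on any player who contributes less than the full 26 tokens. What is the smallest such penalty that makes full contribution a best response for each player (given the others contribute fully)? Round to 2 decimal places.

11.35 tokens

Given the others contribute fully, the best deviation is to contribute 0 (any partial contribution still incurs the fine and gives up units whose private return 0.5636 is below 1).
Deviating from 26 to 0 saves 26 tokens but forfeits the deviator's share of the drop in the group account: 6.2/11 × 26 = 14.65.
So the deviation gain is 26 − 14.65 = 11.35, and the fine must be at least 11.35 tokens to wipe it out.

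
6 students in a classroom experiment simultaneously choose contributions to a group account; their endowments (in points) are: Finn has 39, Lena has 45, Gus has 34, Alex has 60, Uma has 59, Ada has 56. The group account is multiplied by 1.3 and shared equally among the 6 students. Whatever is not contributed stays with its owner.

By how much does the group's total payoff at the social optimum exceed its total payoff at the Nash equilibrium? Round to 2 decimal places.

The private return per contributed unit is 1.3/6 = 0.2167 < 1 for every player regardless of endowment, so the Nash equilibrium is zero contribution and the group total is Σ E_j = 39 + 45 + 34 + 60 + 59 + 56 = 293.
Each contributed unit returns 1.300 to the group, so the social optimum is full contribution by everyone: group total = 1.300 × 293 = 380.90.
Efficiency loss = (1.300 − 1) × 293 = 87.90.

87.90 points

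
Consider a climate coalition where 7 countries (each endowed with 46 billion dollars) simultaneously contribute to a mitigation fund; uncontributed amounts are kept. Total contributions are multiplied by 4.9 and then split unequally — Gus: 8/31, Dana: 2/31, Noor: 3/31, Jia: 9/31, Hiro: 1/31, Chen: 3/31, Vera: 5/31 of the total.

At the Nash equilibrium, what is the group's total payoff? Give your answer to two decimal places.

Player j's private return per contributed unit is 4.9 × (j's share). Contributing is weakly dominant for j when that share is at least 1/4.9 = 0.2041, and contributing 0 is dominant otherwise.
Gus and Jia clear that bar, contributing 46 each; the remaining 5 contribute 0. Total contributed: 92.
The mitigation fund pays out 4.9 × 92 = 450.80 in total (split across the unequal shares, but the aggregate is all that matters for the group sum).
The 5 free-riders keep 46 each, adding 230. Group total = 230 + 450.80 = 680.80.

680.80 billion dollars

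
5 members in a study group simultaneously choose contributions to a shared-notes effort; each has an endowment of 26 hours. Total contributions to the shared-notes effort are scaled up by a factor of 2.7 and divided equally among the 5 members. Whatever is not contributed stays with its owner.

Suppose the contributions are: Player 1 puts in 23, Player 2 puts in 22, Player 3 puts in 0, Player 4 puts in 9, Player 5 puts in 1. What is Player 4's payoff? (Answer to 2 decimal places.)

Total contributed: 23 + 22 + 0 + 9 + 1 = 55.
Each receives 2.7 × 55 / 5 = 29.70 from the shared-notes effort.
Player 4 keeps 26 − 9 = 17, so Player 4's payoff is 17 + 29.70 = 46.70.

46.70 hours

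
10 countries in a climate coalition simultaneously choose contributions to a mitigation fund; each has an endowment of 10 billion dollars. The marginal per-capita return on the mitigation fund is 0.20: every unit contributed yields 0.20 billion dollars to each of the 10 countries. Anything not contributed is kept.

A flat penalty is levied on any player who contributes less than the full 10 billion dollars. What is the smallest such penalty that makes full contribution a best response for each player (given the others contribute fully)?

Given the others contribute fully, the best deviation is to contribute 0 (any partial contribution still incurs the fine and gives up units whose private return 0.20 is below 1).
Deviating from 10 to 0 saves 10 billion dollars but forfeits the deviator's share of the drop in the mitigation fund: 0.20 × 10 = 2.00.
So the deviation gain is 10 − 2.00 = 8.00, and the fine must be at least 8.00 billion dollars to wipe it out.

8.00 billion dollars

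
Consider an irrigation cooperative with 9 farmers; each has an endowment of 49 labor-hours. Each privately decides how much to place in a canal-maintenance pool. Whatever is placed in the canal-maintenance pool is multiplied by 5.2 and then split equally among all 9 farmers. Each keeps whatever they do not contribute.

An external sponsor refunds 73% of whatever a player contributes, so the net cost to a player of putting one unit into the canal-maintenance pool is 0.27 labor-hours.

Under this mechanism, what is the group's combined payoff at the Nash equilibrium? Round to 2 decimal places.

2615.13 labor-hours

Under the mechanism each unit contributed yields (5.2/9) / 0.27 = 2.1399 back to its contributor per unit of net cost, which exceeds 1, making full contribution the dominant choice for everyone.
At the Nash equilibrium everyone contributes 49. Group total payoff = 9 × (49 × 0.73 + 5.2 × 49) = 2615.13.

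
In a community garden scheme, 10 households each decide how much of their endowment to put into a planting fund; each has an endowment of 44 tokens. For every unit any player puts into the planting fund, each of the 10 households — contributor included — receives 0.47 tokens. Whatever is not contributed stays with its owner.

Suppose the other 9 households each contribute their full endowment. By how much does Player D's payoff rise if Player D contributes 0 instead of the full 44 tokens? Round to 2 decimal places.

Switching from a contribution of 44 to 0 lets Player D keep an extra 44 tokens, but lowers the planting fund by 44, which costs Player D their own share of that drop: 0.47 × 44 = 20.68.
Net gain = 44 − 20.68 = 23.32. The private return per contributed unit (0.47) is below 1, so free-riding is indeed the best response regardless of what the others do.

23.32 tokens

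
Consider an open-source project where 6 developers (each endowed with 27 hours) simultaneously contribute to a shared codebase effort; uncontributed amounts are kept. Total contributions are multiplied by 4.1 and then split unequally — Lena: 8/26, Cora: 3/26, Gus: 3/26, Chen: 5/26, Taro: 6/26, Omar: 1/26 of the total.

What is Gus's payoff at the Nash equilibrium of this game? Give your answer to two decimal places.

39.77 hours

Each unit j contributes comes back to j as 4.1 × (j's share), so j prefers to contribute only if that share exceeds 1/4.1 = 0.2439; otherwise keeping the unit dominates.
Lena alone (share 8/26) is above the threshold, contributing 27; the remaining 5 contribute 0. Total contributed: 27.
Gus keeps 27 and receives 4.1 × 27 × 3/26 = 12.77 from the shared codebase effort, for a payoff of 39.77.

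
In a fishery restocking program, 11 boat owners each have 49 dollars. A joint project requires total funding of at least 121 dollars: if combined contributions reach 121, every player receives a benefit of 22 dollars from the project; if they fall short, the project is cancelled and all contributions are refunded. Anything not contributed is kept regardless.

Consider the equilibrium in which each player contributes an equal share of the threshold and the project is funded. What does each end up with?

60 dollars

Equal share of the threshold: 121/11 = 11.
At this profile no one gains by cutting their contribution: any cut drops the total below 121, the project is cancelled, contributions are refunded, and the deviator ends with 49, which is less than 49 − 11 + 22 = 60. Contributing more than 11 just wastes the excess. So contributing exactly 11 is a best response.
Each player's payoff: 49 − 11 + 22 = 60.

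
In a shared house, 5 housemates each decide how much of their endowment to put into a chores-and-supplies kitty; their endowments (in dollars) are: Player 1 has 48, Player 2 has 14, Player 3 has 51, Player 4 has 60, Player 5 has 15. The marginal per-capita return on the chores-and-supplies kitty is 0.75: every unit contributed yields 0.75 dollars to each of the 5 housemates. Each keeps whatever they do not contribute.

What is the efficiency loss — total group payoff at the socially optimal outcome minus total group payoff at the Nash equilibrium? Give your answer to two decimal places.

517.00 dollars

The private return per contributed unit is 0.75 < 1 for everyone, so the Nash equilibrium is zero contribution and the group total is Σ E_j = 48 + 14 + 51 + 60 + 15 = 188.
Each contributed unit returns 3.750 to the group, so the social optimum is full contribution by everyone: group total = 3.750 × 188 = 705.00.
Efficiency loss = (3.750 − 1) × 188 = 517.00.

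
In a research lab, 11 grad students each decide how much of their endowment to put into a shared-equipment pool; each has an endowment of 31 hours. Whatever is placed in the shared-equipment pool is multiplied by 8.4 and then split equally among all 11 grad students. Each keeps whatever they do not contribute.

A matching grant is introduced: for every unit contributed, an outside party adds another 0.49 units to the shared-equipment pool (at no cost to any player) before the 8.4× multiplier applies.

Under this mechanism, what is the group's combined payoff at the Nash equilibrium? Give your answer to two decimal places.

With the mechanism, a contributed unit returns 8.4 × 1.49 / 11 = 1.1378 per unit of net cost to the contributor — now above 1 — so contributing fully is weakly dominant for every player.
So the Nash equilibrium is full contribution by all 11; the group earns 8.4 × 1.49 × 341 = 4267.96.

4267.96 hours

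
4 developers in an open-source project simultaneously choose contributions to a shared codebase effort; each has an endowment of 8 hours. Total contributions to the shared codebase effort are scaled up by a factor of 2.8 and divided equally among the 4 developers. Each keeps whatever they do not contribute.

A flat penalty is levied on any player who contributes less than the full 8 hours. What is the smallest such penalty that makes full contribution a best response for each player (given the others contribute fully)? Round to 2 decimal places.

Given the others contribute fully, the best deviation is to contribute 0 (any partial contribution still incurs the fine and gives up units whose private return 0.7000 is below 1).
Deviating from 8 to 0 saves 8 hours but forfeits the deviator's share of the drop in the shared codebase effort: 2.8/4 × 8 = 5.60.
So the deviation gain is 8 − 5.60 = 2.40, and the fine must be at least 2.40 hours to wipe it out.

2.40 hours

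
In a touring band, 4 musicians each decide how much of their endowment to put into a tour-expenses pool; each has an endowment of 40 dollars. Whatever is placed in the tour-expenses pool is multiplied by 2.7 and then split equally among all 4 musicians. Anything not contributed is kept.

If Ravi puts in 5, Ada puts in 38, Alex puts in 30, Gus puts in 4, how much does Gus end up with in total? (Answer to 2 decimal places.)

87.98 dollars

Total contributed: 5 + 38 + 30 + 4 = 77.
Each receives 2.7 × 77 / 4 = 51.98 from the tour-expenses pool.
Gus keeps 40 − 4 = 36, so Gus's payoff is 36 + 51.98 = 87.98.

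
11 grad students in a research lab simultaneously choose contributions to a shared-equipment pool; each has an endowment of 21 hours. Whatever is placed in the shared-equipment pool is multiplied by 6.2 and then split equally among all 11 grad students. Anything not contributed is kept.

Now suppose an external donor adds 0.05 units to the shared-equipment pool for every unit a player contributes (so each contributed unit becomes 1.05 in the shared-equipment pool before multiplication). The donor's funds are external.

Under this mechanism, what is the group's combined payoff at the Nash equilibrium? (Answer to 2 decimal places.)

231.00 hours

Even with the mechanism, each unit contributed returns only 6.2 × 1.05 / 11 = 0.5918 per unit of net cost, so contributing nothing is still dominant.
Everyone keeps their endowment and the group total is 11 × 21 = 231.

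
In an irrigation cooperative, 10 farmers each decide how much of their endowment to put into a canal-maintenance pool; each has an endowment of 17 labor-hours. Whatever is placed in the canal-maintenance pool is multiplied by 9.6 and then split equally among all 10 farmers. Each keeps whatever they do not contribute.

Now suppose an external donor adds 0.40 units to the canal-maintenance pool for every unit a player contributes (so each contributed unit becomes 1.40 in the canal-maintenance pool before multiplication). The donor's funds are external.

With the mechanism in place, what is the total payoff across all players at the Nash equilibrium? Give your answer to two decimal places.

2284.80 labor-hours

With the mechanism, a contributed unit returns 9.6 × 1.40 / 10 = 1.3440 per unit of net cost to the contributor — now above 1 — so contributing fully is weakly dominant for every player.
At the Nash equilibrium everyone contributes 17. Group total payoff = 9.6 × 1.40 × 170 = 2284.80.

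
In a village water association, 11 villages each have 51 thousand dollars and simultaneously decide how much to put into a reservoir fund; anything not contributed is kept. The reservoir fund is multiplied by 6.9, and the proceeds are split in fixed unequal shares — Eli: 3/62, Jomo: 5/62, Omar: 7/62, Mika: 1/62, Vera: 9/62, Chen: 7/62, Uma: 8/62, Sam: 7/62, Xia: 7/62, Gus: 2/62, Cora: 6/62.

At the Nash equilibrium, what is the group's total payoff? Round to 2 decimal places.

Player j's private return per contributed unit is 6.9 × (j's share). Contributing is weakly dominant for j when that share is at least 1/6.9 = 0.1449, and contributing 0 is dominant otherwise.
Only Vera (9/62) clears that bar, contributing 51; the remaining 10 contribute 0. Total contributed: 51.
The reservoir fund pays out 6.9 × 51 = 351.90 in total (split across the unequal shares, but the aggregate is all that matters for the group sum).
The 10 free-riders keep 51 each, adding 510. Group total = 510 + 351.90 = 861.90.

861.90 thousand dollars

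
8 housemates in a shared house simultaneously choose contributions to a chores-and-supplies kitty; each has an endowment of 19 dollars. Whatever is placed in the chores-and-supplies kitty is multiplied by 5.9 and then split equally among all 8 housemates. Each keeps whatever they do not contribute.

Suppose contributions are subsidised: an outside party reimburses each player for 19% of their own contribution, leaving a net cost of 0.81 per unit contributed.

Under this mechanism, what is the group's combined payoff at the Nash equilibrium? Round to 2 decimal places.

152.00 dollars

Even with the mechanism, each unit contributed returns only (5.9/8) / 0.81 = 0.9105 per unit of net cost, so contributing nothing is still dominant.
At the Nash equilibrium no one contributes; group total payoff = 8 × 19 = 152.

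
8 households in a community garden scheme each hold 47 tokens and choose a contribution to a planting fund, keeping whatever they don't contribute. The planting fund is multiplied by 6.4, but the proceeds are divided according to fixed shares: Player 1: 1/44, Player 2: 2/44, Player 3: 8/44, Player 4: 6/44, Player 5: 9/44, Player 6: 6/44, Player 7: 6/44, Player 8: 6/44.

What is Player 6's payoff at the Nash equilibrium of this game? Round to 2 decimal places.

129.04 tokens

Player j's private return per contributed unit is 6.4 × (j's share). Contributing is weakly dominant for j when that share is at least 1/6.4 = 0.1563, and contributing 0 is dominant otherwise.
The shares above 0.1563 belong to Player 3 and Player 5, contributing 47 each; the remaining 6 contribute 0. Total contributed: 94.
Player 6 keeps 47 and receives 6.4 × 94 × 6/44 = 82.04 from the planting fund, for a payoff of 129.04.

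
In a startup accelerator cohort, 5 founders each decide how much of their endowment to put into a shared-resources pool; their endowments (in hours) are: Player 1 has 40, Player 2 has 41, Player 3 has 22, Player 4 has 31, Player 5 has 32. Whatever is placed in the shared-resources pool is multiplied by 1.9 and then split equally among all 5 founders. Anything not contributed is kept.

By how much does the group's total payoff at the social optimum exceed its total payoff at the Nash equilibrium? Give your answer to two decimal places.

149.40 hours

The private return per contributed unit is 1.9/5 = 0.3800 < 1 for every player regardless of endowment, so the Nash equilibrium is zero contribution and the group total is Σ E_j = 40 + 41 + 22 + 31 + 32 = 166.
Each contributed unit returns 1.900 to the group, so the social optimum is full contribution by everyone: group total = 1.900 × 166 = 315.40.
Efficiency loss = (1.900 − 1) × 166 = 149.40.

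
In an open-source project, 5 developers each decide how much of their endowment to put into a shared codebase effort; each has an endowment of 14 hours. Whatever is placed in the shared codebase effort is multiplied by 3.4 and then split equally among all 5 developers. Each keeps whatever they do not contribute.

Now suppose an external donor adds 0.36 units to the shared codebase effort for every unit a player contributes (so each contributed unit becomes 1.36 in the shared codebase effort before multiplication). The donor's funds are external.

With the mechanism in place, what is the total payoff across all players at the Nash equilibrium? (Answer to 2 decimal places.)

Even with the mechanism, each unit contributed returns only 3.4 × 1.36 / 5 = 0.9248 per unit of net cost, so contributing nothing is still dominant.
Everyone keeps their endowment and the group total is 5 × 14 = 70.

70.00 hours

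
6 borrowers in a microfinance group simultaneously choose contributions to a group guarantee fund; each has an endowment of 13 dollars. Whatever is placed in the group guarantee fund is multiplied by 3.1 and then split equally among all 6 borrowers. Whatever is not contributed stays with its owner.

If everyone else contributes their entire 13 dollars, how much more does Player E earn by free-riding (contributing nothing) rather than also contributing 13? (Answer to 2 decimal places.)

6.28 dollars

Switching from a contribution of 13 to 0 lets Player E keep an extra 13 dollars, but lowers the group guarantee fund by 13, which costs Player E their own share of that drop: 3.1/6 × 13 = 6.72.
Net gain = 13 − 6.72 = 6.28. The private return per contributed unit (0.5167) is below 1, so free-riding is indeed the best response regardless of what the others do.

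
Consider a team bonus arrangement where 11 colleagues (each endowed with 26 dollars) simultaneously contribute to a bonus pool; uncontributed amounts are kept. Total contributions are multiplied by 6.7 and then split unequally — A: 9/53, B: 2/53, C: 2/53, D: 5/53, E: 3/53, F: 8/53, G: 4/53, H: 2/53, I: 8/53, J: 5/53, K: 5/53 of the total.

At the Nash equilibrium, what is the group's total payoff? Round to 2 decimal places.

730.60 dollars

For player j, contributing a unit is worthwhile iff 6.7 × (j's share) ≥ 1, i.e. iff j's share is at least 0.1493.
A, F and I clear that bar, contributing 26 each; the remaining 8 contribute 0. Total contributed: 78.
The bonus pool pays out 6.7 × 78 = 522.60 in total (split across the unequal shares, but the aggregate is all that matters for the group sum).
The 8 free-riders keep 26 each, adding 208. Group total = 208 + 522.60 = 730.60.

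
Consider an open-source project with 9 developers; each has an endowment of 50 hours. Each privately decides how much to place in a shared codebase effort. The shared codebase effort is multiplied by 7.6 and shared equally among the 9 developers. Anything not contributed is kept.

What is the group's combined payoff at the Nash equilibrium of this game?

Each contributed unit returns 7.6/9 = 0.8444 to its contributor — below 1 — so contributing 0 is dominant for every player. At the Nash equilibrium everyone keeps their 50, and the group total is 9 × 50 = 450.

450.00 hours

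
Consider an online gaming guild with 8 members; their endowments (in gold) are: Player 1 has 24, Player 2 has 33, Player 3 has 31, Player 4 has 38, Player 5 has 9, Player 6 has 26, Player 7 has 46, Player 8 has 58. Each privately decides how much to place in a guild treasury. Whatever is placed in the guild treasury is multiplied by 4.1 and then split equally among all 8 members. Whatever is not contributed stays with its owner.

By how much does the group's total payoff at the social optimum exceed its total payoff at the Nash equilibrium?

The private return per contributed unit is 4.1/8 = 0.5125 < 1 for every player regardless of endowment, so the Nash equilibrium is zero contribution and the group total is Σ E_j = 24 + 33 + 31 + 38 + 9 + 26 + 46 + 58 = 265.
Each contributed unit returns 4.100 to the group, so the social optimum is full contribution by everyone: group total = 4.100 × 265 = 1086.50.
Efficiency loss = (4.100 − 1) × 265 = 821.50.

821.50 gold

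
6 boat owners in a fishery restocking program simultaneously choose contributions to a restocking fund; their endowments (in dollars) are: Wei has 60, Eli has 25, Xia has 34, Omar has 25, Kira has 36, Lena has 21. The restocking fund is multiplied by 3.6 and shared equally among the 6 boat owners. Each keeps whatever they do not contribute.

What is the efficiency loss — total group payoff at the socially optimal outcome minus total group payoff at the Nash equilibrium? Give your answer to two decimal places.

522.60 dollars

The private return per contributed unit is 3.6/6 = 0.6000 < 1 for every player regardless of endowment, so the Nash equilibrium is zero contribution and the group total is Σ E_j = 60 + 25 + 34 + 25 + 36 + 21 = 201.
Each contributed unit returns 3.600 to the group, so the social optimum is full contribution by everyone: group total = 3.600 × 201 = 723.60.
Efficiency loss = (3.600 − 1) × 201 = 522.60.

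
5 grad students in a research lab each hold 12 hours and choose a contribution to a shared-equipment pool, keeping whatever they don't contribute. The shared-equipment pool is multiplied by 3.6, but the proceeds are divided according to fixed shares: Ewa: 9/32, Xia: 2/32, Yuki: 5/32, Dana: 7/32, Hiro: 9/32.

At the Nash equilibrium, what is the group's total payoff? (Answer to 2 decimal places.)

For player j, contributing a unit is worthwhile iff 3.6 × (j's share) ≥ 1, i.e. iff j's share is at least 0.2778.
Ewa and Hiro clear that bar, contributing 12 each; the remaining 3 contribute 0. Total contributed: 24.
The shared-equipment pool pays out 3.6 × 24 = 86.40 in total (split across the unequal shares, but the aggregate is all that matters for the group sum).
The 3 free-riders keep 12 each, adding 36. Group total = 36 + 86.40 = 122.40.

122.40 hours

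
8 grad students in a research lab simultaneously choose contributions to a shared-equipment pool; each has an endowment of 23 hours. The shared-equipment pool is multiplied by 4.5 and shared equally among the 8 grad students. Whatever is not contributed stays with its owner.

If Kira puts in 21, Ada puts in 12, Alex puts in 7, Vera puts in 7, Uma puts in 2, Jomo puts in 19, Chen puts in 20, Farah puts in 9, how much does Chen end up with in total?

57.56 hours

Total contributed: 21 + 12 + 7 + 7 + 2 + 19 + 20 + 9 = 97.
Each receives 4.5 × 97 / 8 = 54.56 from the shared-equipment pool.
Chen keeps 23 − 20 = 3, so Chen's payoff is 3 + 54.56 = 57.56.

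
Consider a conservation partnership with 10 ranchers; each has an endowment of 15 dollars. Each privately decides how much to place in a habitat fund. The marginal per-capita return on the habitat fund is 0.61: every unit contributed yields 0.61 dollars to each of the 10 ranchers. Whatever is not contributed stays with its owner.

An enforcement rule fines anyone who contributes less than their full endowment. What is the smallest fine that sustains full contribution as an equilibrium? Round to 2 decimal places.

5.85 dollars

Given the others contribute fully, the best deviation is to contribute 0 (any partial contribution still incurs the fine and gives up units whose private return 0.61 is below 1).
Deviating from 15 to 0 saves 15 dollars but forfeits the deviator's share of the drop in the habitat fund: 0.61 × 15 = 9.15.
So the deviation gain is 15 − 9.15 = 5.85, and the fine must be at least 5.85 dollars to wipe it out.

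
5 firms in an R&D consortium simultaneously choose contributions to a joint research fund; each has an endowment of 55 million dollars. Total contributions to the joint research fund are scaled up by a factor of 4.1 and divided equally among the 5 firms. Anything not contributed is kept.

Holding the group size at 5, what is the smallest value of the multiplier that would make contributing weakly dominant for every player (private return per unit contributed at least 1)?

A contributed unit returns (multiplier)/5 to its contributor.
This reaches 1 exactly when the multiplier is 5.

5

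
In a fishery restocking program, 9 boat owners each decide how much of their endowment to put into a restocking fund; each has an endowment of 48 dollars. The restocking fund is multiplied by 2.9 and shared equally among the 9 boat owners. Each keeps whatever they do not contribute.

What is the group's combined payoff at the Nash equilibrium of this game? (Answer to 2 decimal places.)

432.00 dollars

Each contributed unit returns 2.9/9 = 0.3222 to its contributor — below 1 — so contributing 0 is dominant for every player. At the Nash equilibrium everyone keeps their 48, and the group total is 9 × 48 = 432.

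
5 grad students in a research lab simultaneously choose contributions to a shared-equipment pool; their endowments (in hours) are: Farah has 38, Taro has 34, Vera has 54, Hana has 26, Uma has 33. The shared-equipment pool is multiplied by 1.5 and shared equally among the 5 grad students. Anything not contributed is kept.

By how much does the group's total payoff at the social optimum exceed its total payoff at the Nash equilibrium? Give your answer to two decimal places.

92.50 hours

The private return per contributed unit is 1.5/5 = 0.3000 < 1 for every player regardless of endowment, so the Nash equilibrium is zero contribution and the group total is Σ E_j = 38 + 34 + 54 + 26 + 33 = 185.
Each contributed unit returns 1.500 to the group, so the social optimum is full contribution by everyone: group total = 1.500 × 185 = 277.50.
Efficiency loss = (1.500 − 1) × 185 = 92.50.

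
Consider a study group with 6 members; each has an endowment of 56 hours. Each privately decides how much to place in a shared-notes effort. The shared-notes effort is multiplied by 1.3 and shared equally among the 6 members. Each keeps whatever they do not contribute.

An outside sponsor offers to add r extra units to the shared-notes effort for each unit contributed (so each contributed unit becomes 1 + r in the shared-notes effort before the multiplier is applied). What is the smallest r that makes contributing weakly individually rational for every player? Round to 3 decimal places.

3.615

With matching at rate r, one contributed unit becomes (1 + r) in the shared-notes effort and returns 1.3 × (1 + r) / 6 to the contributor.
Setting this equal to 1: 1 + r = 6/1.3 = 4.6154.
So the minimum matching rate is r = 4.6154 − 1 = 3.615.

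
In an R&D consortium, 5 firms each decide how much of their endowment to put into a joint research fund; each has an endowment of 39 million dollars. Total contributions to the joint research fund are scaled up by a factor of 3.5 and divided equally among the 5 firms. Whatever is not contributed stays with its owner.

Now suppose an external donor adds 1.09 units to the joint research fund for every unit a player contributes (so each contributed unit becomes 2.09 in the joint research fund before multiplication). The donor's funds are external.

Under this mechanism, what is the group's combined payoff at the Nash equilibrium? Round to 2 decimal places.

1426.43 million dollars

Under the mechanism each unit contributed yields 3.5 × 2.09 / 5 = 1.4630 back to its contributor per unit of net cost, which exceeds 1, making full contribution the dominant choice for everyone.
At the Nash equilibrium everyone contributes 39. Group total payoff = 3.5 × 2.09 × 195 = 1426.43.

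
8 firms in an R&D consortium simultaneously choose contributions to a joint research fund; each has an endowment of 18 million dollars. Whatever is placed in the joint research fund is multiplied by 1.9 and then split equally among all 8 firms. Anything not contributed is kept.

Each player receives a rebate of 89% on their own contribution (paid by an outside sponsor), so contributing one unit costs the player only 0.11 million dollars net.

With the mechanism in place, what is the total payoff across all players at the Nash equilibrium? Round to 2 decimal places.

401.76 million dollars

With the mechanism, a contributed unit returns (1.9/8) / 0.11 = 2.1591 per unit of net cost to the contributor — now above 1 — so contributing fully is weakly dominant for every player.
At the Nash equilibrium everyone contributes 18. Group total payoff = 8 × (18 × 0.89 + 1.9 × 18) = 401.76.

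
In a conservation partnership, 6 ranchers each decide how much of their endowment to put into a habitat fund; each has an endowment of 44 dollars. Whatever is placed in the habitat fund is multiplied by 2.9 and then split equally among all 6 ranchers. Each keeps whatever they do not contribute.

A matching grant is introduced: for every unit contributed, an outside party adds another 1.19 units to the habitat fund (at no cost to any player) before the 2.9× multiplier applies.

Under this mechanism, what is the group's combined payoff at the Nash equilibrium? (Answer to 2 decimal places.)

1676.66 dollars

Under the mechanism each unit contributed yields 2.9 × 2.19 / 6 = 1.0585 back to its contributor per unit of net cost, which exceeds 1, making full contribution the dominant choice for everyone.
At the Nash equilibrium everyone contributes 44. Group total payoff = 2.9 × 2.19 × 264 = 1676.66.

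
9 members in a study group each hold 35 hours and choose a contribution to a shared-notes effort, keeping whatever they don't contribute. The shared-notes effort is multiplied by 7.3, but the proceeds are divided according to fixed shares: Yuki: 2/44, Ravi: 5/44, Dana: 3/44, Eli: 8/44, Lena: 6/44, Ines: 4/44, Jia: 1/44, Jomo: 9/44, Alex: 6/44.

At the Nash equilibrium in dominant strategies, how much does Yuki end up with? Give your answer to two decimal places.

58.23 hours

Player j's private return per contributed unit is 7.3 × (j's share). Contributing is weakly dominant for j when that share is at least 1/7.3 = 0.1370, and contributing 0 is dominant otherwise.
Eli and Jomo clear that bar, contributing 35 each; the remaining 7 contribute 0. Total contributed: 70.
Yuki keeps 35 and receives 7.3 × 70 × 2/44 = 23.23 from the shared-notes effort, for a payoff of 58.23.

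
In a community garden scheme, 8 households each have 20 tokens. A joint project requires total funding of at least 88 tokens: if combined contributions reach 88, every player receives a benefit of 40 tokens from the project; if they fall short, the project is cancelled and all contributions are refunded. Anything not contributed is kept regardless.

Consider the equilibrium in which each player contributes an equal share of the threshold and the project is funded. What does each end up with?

Equal share of the threshold: 88/8 = 11.
At this profile no one gains by cutting their contribution: any cut drops the total below 88, the project is cancelled, contributions are refunded, and the deviator ends with 20, which is less than 20 − 11 + 40 = 49. Contributing more than 11 just wastes the excess. So contributing exactly 11 is a best response.
Each player's payoff: 20 − 11 + 40 = 49.

49 tokens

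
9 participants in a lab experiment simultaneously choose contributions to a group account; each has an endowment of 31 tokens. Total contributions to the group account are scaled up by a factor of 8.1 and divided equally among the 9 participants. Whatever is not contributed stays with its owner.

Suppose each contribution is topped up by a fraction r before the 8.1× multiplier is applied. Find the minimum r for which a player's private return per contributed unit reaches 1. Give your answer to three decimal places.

0.111

With matching at rate r, one contributed unit becomes (1 + r) in the group account and returns 8.1 × (1 + r) / 9 to the contributor.
Setting this equal to 1: 1 + r = 9/8.1 = 1.1111.
So the minimum matching rate is r = 1.1111 − 1 = 0.111.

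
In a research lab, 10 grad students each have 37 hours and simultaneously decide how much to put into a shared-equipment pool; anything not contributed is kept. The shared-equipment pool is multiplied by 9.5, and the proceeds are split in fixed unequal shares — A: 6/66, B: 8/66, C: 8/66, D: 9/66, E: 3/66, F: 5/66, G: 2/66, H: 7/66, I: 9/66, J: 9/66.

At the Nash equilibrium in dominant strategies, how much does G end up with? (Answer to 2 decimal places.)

Player j's private return per contributed unit is 9.5 × (j's share). Contributing is weakly dominant for j when that share is at least 1/9.5 = 0.1053, and contributing 0 is dominant otherwise.
The shares above 0.1053 belong to B, C, D, H, I and J, contributing 37 each; the remaining 4 contribute 0. Total contributed: 222.
G keeps 37 and receives 9.5 × 222 × 2/66 = 63.91 from the shared-equipment pool, for a payoff of 100.91.

100.91 hours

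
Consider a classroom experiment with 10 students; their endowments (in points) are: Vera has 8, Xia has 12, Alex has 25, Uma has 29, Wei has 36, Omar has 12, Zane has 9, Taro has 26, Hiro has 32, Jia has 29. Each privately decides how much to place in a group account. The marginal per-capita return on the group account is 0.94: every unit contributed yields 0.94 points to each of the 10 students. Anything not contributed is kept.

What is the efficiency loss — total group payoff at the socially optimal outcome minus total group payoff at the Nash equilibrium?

The private return per contributed unit is 0.94 < 1 for everyone, so the Nash equilibrium is zero contribution and the group total is Σ E_j = 8 + 12 + 25 + 29 + 36 + 12 + 9 + 26 + 32 + 29 = 218.
Each contributed unit returns 9.400 to the group, so the social optimum is full contribution by everyone: group total = 9.400 × 218 = 2049.20.
Efficiency loss = (9.400 − 1) × 218 = 1831.20.

1831.20 points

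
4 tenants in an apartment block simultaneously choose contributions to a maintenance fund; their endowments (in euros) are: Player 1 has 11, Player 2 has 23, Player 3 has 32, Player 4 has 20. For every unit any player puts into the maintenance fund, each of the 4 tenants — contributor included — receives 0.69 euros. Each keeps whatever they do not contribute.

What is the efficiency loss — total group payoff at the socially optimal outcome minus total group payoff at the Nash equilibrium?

The private return per contributed unit is 0.69 < 1 for everyone, so the Nash equilibrium is zero contribution and the group total is Σ E_j = 11 + 23 + 32 + 20 = 86.
Each contributed unit returns 2.760 to the group, so the social optimum is full contribution by everyone: group total = 2.760 × 86 = 237.36.
Efficiency loss = (2.760 − 1) × 86 = 151.36.

151.36 euros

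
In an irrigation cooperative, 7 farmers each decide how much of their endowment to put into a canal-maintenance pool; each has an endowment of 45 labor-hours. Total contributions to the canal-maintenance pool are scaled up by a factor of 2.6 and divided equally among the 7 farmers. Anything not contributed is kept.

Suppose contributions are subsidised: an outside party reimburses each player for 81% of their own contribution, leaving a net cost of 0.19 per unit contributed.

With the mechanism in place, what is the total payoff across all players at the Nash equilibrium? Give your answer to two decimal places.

1074.15 labor-hours

Under the mechanism each unit contributed yields (2.6/7) / 0.19 = 1.9549 back to its contributor per unit of net cost, which exceeds 1, making full contribution the dominant choice for everyone.
So the Nash equilibrium is full contribution by all 7; the group earns 7 × (45 × 0.81 + 2.6 × 45) = 1074.15.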